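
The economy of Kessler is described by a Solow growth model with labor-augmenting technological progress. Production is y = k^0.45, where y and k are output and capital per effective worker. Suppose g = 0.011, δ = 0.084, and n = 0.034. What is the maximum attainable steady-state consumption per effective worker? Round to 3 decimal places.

n + g + δ = 0.034 + 0.011 + 0.084 = 0.129.
Maximizing c = f(k) − (n+g+δ)·k gives f'(k) = n+g+δ, i.e. 0.45·k^(0.45−1) = 0.129, so k_gold = (0.45/0.129)^(1/0.55) ≈ 9.6959.
y_gold = 9.6959^0.45 ≈ 2.7795.
c_gold = y_gold − (n+g+δ)·k_gold = 2.7795 − 0.129·9.6959 ≈ 1.5287.

c_gold ≈ 1.529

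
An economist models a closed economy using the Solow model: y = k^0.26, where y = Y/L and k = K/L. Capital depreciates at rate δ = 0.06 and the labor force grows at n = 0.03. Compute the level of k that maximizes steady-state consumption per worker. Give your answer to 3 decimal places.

The effective depreciation rate is n + δ = 0.03 + 0.06 = 0.09.
At the golden rule the marginal product of capital equals n+δ: 0.26·k^(0.26−1) = 0.09. Solving, k_gold = (0.26/0.09)^(1/0.74) ≈ 4.1938.

k_gold ≈ 4.194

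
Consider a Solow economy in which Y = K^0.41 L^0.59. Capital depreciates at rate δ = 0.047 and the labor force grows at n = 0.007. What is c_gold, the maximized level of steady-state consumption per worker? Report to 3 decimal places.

c_gold ≈ 2.414

The effective depreciation rate is n + δ = 0.007 + 0.047 = 0.054.
Setting f'(k) = n+δ gives 0.41·k^(0.41−1) = 0.054, hence k_gold = (0.41/0.054)^(1/0.59) ≈ 31.0589.
y_gold = 31.0589^0.41 ≈ 4.0907.
c_gold = y_gold − (n+δ)·k_gold = 4.0907 − 0.054·31.0589 ≈ 2.4135.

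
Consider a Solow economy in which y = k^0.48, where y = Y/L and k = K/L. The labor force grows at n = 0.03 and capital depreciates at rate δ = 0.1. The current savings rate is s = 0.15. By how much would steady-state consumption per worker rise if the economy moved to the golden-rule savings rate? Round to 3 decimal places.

Δc ≈ 0.766

Capital per worker breaks even when investment replaces (n + δ)·k; here n + δ = 0.13.
Current steady state (s = 0.15): k* = (0.15/0.13)^(1/0.52) ≈ 1.3168, y* = 1.3168^0.48 ≈ 1.1412, c* = (1−0.15)·1.1412 ≈ 0.9700.
Setting f'(k) = n+δ gives 0.48·k^(0.48−1) = 0.13, hence k_gold = (0.48/0.13)^(1/0.52) ≈ 12.3298.
y_gold = 12.3298^0.48 ≈ 3.3393, c_gold = y_gold − 0.13·k_gold ≈ 1.7365.
Gain: Δc = 1.7365 − 0.9700 ≈ 0.7664.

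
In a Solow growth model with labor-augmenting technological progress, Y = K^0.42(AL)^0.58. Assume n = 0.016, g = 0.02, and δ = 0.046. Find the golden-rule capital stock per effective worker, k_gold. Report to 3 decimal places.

k_gold ≈ 16.717

The effective depreciation rate is n + g + δ = 0.016 + 0.02 + 0.046 = 0.082.
At the golden rule the marginal product of capital equals n+g+δ: 0.42·k^(0.42−1) = 0.082. Solving, k_gold = (0.42/0.082)^(1/0.58) ≈ 16.7172.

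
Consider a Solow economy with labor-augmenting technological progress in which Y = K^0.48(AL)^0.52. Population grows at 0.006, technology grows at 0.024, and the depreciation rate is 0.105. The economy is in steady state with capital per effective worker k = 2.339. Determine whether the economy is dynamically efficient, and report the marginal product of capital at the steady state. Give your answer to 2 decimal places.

The effective depreciation rate is n + g + δ = 0.006 + 0.024 + 0.105 = 0.135.
MPK = 0.48·k^(0.48−1) = 0.48·2.339^(-0.52) ≈ 0.3086.
MPK > 0.135, so the economy is dynamically efficient (under-saving).

dynamically efficient; MPK ≈ 0.31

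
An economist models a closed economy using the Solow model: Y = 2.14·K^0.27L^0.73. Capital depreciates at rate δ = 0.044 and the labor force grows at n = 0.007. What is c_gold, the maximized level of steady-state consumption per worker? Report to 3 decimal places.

c_gold ≈ 3.834

Break-even investment rate: n + δ = 0.007 + 0.044 = 0.051.
Setting f'(k) = n+δ gives 0.27·2.14·k^(0.27−1) = 0.051, hence k_gold = (0.27·2.14/0.051)^(1/0.73) ≈ 27.8048.
y_gold = 2.14·27.8048^0.27 ≈ 5.2520.
c_gold = y_gold − (n+δ)·k_gold = 5.2520 − 0.051·27.8048 ≈ 3.8340.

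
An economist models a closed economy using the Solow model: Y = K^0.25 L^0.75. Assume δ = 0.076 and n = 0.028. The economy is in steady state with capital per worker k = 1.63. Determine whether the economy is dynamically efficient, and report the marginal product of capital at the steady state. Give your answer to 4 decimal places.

dynamically efficient; MPK ≈ 0.1733

Capital per worker breaks even when investment replaces (n + δ)·k; here n + δ = 0.104.
MPK = 0.25·k^(0.25−1) = 0.25·1.63^(-0.75) ≈ 0.1733.
MPK > 0.104, so the economy is dynamically efficient (under-saving).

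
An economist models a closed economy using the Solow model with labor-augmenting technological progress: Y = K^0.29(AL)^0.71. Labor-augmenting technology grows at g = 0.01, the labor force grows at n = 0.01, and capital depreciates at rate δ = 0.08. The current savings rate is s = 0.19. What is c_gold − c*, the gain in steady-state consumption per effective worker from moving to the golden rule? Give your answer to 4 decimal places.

n + g + δ = 0.01 + 0.01 + 0.08 = 0.1.
Current steady state (s = 0.19): k* = (0.19/0.1)^(1/0.71) ≈ 2.4695, y* = 2.4695^0.29 ≈ 1.2997, c* = (1−0.19)·1.2997 ≈ 1.0528.
Setting f'(k) = n+g+δ gives 0.29·k^(0.29−1) = 0.1, hence k_gold = (0.29/0.1)^(1/0.71) ≈ 4.4799.
y_gold = 4.4799^0.29 ≈ 1.5448, c_gold = y_gold − 0.1·k_gold ≈ 1.0968.
Gain: Δc = 1.0968 − 1.0528 ≈ 0.0440.

Δc ≈ 0.0440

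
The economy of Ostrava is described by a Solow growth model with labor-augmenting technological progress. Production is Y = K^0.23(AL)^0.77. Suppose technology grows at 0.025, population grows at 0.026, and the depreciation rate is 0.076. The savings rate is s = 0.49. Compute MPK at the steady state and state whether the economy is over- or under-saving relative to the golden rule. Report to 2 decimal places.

over-saving; MPK ≈ 0.06

Break-even investment rate: n + g + δ = 0.026 + 0.025 + 0.076 = 0.127.
Steady-state k*: s·k^0.23 = 0.127·k gives k* = (0.49/0.127)^(1/0.77) ≈ 5.7750.
MPK = 0.23·5.7750^(-0.77) ≈ 0.0596.
MPK < n+g+δ = 0.127, so the economy is dynamically inefficient (over-saving).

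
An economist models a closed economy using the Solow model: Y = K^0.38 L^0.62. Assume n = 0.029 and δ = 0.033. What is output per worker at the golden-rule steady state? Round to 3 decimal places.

Capital per worker breaks even when investment replaces (n + δ)·k; here n + δ = 0.062.
Setting f'(k) = n+δ gives 0.38·k^(0.38−1) = 0.062, hence k_gold = (0.38/0.062)^(1/0.62) ≈ 18.6203.
Output: y_gold = k_gold^0.38 = 18.6203^0.38 ≈ 3.0381.

y_gold ≈ 3.038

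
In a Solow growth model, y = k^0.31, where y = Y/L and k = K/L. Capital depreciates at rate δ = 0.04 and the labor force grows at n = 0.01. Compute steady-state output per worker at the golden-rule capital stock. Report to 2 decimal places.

n + δ = 0.01 + 0.04 = 0.05.
Setting f'(k) = n+δ gives 0.31·k^(0.31−1) = 0.05, hence k_gold = (0.31/0.05)^(1/0.69) ≈ 14.0732.
Output: y_gold = k_gold^0.31 = 14.0732^0.31 ≈ 2.2699.

y_gold ≈ 2.27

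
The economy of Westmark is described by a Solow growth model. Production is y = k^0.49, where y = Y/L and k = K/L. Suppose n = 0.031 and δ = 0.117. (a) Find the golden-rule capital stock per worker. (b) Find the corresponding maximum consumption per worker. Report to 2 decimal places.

n + δ = 0.031 + 0.117 = 0.148.
Maximizing c = f(k) − (n+δ)·k gives f'(k) = n+δ, i.e. 0.49·k^(0.49−1) = 0.148, so k_gold = (0.49/0.148)^(1/0.51) ≈ 10.4587.
y_gold = 10.4587^0.49 ≈ 3.1590; c_gold = y_gold − 0.148·k_gold ≈ 1.6111.

(a) k_gold ≈ 10.46; (b) c_gold ≈ 1.61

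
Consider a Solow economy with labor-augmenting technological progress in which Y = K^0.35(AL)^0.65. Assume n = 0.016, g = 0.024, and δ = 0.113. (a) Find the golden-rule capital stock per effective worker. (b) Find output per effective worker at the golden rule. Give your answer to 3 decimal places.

(a) k_gold ≈ 3.572; (b) y_gold ≈ 1.561

n + g + δ = 0.016 + 0.024 + 0.113 = 0.153.
Golden rule sets MPK = n+g+δ: 0.35·k^(0.35−1) = 0.153, so k_gold = (0.35/0.153)^(1/0.65) ≈ 3.5718.
y_gold = 3.5718^0.35 ≈ 1.5614.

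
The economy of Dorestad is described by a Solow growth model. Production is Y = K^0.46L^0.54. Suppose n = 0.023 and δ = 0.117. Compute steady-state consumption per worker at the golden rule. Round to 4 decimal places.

The effective depreciation rate is n + δ = 0.023 + 0.117 = 0.14.
Maximizing c = f(k) − (n+δ)·k gives f'(k) = n+δ, i.e. 0.46·k^(0.46−1) = 0.14, so k_gold = (0.46/0.14)^(1/0.54) ≈ 9.0515.
y_gold = 9.0515^0.46 ≈ 2.7548.
c_gold = y_gold − (n+δ)·k_gold = 2.7548 − 0.14·9.0515 ≈ 1.4876.

c_gold ≈ 1.4876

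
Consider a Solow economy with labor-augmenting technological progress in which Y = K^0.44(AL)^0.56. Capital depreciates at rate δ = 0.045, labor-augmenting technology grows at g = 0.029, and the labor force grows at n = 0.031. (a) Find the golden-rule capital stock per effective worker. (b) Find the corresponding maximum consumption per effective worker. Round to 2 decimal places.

(a) k_gold ≈ 12.92; (b) c_gold ≈ 1.73

The effective depreciation rate is n + g + δ = 0.031 + 0.029 + 0.045 = 0.105.
Setting f'(k) = n+g+δ gives 0.44·k^(0.44−1) = 0.105, hence k_gold = (0.44/0.105)^(1/0.56) ≈ 12.9177.
y_gold = 12.9177^0.44 ≈ 3.0826; c_gold = y_gold − 0.105·k_gold ≈ 1.7263.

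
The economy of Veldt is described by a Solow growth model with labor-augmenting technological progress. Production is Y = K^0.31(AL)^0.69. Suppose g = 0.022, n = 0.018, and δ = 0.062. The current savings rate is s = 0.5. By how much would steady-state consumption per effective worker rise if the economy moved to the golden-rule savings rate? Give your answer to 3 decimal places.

Δc ≈ 0.116

The effective depreciation rate is n + g + δ = 0.018 + 0.022 + 0.062 = 0.102.
Current steady state (s = 0.5): k* = (0.5/0.102)^(1/0.69) ≈ 10.0123, y* = 10.0123^0.31 ≈ 2.0425, c* = (1−0.5)·2.0425 ≈ 1.0213.
Setting f'(k) = n+g+δ gives 0.31·k^(0.31−1) = 0.102, hence k_gold = (0.31/0.102)^(1/0.69) ≈ 5.0079.
y_gold = 5.0079^0.31 ≈ 1.6478, c_gold = y_gold − 0.102·k_gold ≈ 1.1370.
Gain: Δc = 1.1370 − 1.0213 ≈ 0.1157.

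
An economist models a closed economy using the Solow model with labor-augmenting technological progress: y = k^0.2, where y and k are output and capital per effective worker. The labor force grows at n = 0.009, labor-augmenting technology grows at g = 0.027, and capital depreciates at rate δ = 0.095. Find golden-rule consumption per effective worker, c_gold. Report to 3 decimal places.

c_gold ≈ 0.889

Break-even investment rate: n + g + δ = 0.009 + 0.027 + 0.095 = 0.131.
At the golden rule the marginal product of capital equals n+g+δ: 0.2·k^(0.2−1) = 0.131. Solving, k_gold = (0.2/0.131)^(1/0.8) ≈ 1.6971.
y_gold = 1.6971^0.2 ≈ 1.1116.
c_gold = y_gold − (n+g+δ)·k_gold = 1.1116 − 0.131·1.6971 ≈ 0.8893.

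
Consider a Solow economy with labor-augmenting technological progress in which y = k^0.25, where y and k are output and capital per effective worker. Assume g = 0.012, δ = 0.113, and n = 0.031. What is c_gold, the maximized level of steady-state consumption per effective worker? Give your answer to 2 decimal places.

c_gold ≈ 0.88

n + g + δ = 0.031 + 0.012 + 0.113 = 0.156.
Maximizing c = f(k) − (n+g+δ)·k gives f'(k) = n+g+δ, i.e. 0.25·k^(0.25−1) = 0.156, so k_gold = (0.25/0.156)^(1/0.75) ≈ 1.8754.
y_gold = 1.8754^0.25 ≈ 1.1702.
c_gold = y_gold − (n+g+δ)·k_gold = 1.1702 − 0.156·1.8754 ≈ 0.8777.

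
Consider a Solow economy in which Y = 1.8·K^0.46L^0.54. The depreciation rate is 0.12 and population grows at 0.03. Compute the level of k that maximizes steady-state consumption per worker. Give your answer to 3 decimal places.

n + δ = 0.03 + 0.12 = 0.15.
Setting f'(k) = n+δ gives 0.46·1.8·k^(0.46−1) = 0.15, hence k_gold = (0.46·1.8/0.15)^(1/0.54) ≈ 23.6571.

k_gold ≈ 23.657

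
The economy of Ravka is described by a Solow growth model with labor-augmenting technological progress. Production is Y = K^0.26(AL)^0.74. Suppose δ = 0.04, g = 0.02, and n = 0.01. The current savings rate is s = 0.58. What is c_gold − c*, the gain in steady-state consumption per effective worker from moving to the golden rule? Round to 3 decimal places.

Δc ≈ 0.291

Capital per effective worker breaks even when investment replaces (n + g + δ)·k; here n + g + δ = 0.07.
Current steady state (s = 0.58): k* = (0.58/0.07)^(1/0.74) ≈ 17.4175, y* = 17.4175^0.26 ≈ 2.1021, c* = (1−0.58)·2.1021 ≈ 0.8829.
Setting f'(k) = n+g+δ gives 0.26·k^(0.26−1) = 0.07, hence k_gold = (0.26/0.07)^(1/0.74) ≈ 5.8898.
y_gold = 5.8898^0.26 ≈ 1.5857, c_gold = y_gold − 0.07·k_gold ≈ 1.1734.
Gain: Δc = 1.1734 − 0.8829 ≈ 0.2905.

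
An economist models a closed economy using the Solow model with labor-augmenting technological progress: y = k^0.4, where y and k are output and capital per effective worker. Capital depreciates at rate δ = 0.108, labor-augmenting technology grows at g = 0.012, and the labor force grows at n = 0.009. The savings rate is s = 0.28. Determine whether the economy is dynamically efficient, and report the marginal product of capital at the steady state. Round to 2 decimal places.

n + g + δ = 0.009 + 0.012 + 0.108 = 0.129.
Steady-state k*: s·k^0.4 = 0.129·k gives k* = (0.28/0.129)^(1/0.6) ≈ 3.6387.
MPK = 0.4·3.6387^(-0.6) ≈ 0.1843.
MPK > n+g+δ = 0.129, so the economy is dynamically efficient (under-saving).

dynamically efficient; MPK ≈ 0.18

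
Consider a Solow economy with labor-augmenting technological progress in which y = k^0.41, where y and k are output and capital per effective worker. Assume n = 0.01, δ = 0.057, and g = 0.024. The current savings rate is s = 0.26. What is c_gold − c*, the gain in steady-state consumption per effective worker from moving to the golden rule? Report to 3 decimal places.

Δc ≈ 0.145

The effective depreciation rate is n + g + δ = 0.01 + 0.024 + 0.057 = 0.091.
Current steady state (s = 0.26): k* = (0.26/0.091)^(1/0.59) ≈ 5.9261, y* = 5.9261^0.41 ≈ 2.0741, c* = (1−0.26)·2.0741 ≈ 1.5348.
Setting f'(k) = n+g+δ gives 0.41·k^(0.41−1) = 0.091, hence k_gold = (0.41/0.091)^(1/0.59) ≈ 12.8244.
y_gold = 12.8244^0.41 ≈ 2.8464, c_gold = y_gold − 0.091·k_gold ≈ 1.6794.
Gain: Δc = 1.6794 − 1.5348 ≈ 0.1445.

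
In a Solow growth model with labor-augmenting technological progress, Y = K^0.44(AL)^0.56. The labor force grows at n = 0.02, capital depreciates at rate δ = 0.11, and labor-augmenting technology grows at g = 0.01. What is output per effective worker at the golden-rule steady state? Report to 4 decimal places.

y_gold ≈ 2.4590

The effective depreciation rate is n + g + δ = 0.02 + 0.01 + 0.11 = 0.14.
Setting f'(k) = n+g+δ gives 0.44·k^(0.44−1) = 0.14, hence k_gold = (0.44/0.14)^(1/0.56) ≈ 7.7282.
Output: y_gold = k_gold^0.44 = 7.7282^0.44 ≈ 2.4590.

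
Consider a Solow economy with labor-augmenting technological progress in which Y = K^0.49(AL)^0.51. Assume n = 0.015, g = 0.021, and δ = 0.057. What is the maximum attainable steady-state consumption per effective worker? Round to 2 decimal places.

Break-even investment rate: n + g + δ = 0.015 + 0.021 + 0.057 = 0.093.
At the golden rule the marginal product of capital equals n+g+δ: 0.49·k^(0.49−1) = 0.093. Solving, k_gold = (0.49/0.093)^(1/0.51) ≈ 26.0090.
y_gold = 26.0090^0.49 ≈ 4.9364.
c_gold = y_gold − (n+g+δ)·k_gold = 4.9364 − 0.093·26.0090 ≈ 2.5176.

c_gold ≈ 2.52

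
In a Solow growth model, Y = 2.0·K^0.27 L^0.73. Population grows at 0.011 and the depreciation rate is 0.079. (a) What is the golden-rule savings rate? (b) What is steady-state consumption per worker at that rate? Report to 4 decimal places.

(a) s_gold = 0.2700; (b) c_gold ≈ 2.8324

The effective depreciation rate is n + δ = 0.011 + 0.079 = 0.09.
For Cobb-Douglas, s_gold equals capital's share: s_gold = 0.27.
Setting f'(k) = n+δ gives 0.27·2.0·k^(0.27−1) = 0.09, hence k_gold = (0.27·2.0/0.09)^(1/0.73) ≈ 11.6402.
y_gold = 2.0·11.6402^0.27 ≈ 3.8801; c_gold = (1−0.27)·y_gold ≈ 2.8324.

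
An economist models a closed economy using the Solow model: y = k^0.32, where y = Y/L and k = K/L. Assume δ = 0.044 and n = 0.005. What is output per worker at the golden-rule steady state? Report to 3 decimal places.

y_gold ≈ 2.418

Break-even investment rate: n + δ = 0.005 + 0.044 = 0.049.
Setting f'(k) = n+δ gives 0.32·k^(0.32−1) = 0.049, hence k_gold = (0.32/0.049)^(1/0.68) ≈ 15.7929.
Output: y_gold = k_gold^0.32 = 15.7929^0.32 ≈ 2.4183.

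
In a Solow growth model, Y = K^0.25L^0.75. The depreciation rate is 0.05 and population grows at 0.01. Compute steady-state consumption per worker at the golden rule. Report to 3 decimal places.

Capital per worker breaks even when investment replaces (n + δ)·k; here n + δ = 0.06.
Setting f'(k) = n+δ gives 0.25·k^(0.25−1) = 0.06, hence k_gold = (0.25/0.06)^(1/0.75) ≈ 6.7048.
y_gold = 6.7048^0.25 ≈ 1.6091.
c_gold = y_gold − (n+δ)·k_gold = 1.6091 − 0.06·6.7048 ≈ 1.2069.

c_gold ≈ 1.207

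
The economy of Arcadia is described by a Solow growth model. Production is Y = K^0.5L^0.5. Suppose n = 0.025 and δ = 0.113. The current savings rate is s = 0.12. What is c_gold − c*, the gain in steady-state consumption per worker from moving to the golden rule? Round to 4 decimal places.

Δc ≈ 1.0464

The effective depreciation rate is n + δ = 0.025 + 0.113 = 0.138.
Current steady state (s = 0.12): k* = (0.12/0.138)^(1/0.5) ≈ 0.7561, y* = 0.7561^0.5 ≈ 0.8696, c* = (1−0.12)·0.8696 ≈ 0.7652.
Maximizing c = f(k) − (n+δ)·k gives f'(k) = n+δ, i.e. 0.5·k^(0.5−1) = 0.138, so k_gold = (0.5/0.138)^(1/0.5) ≈ 13.1275.
y_gold = 13.1275^0.5 ≈ 3.6232, c_gold = y_gold − 0.138·k_gold ≈ 1.8116.
Gain: Δc = 1.8116 − 0.7652 ≈ 1.0464.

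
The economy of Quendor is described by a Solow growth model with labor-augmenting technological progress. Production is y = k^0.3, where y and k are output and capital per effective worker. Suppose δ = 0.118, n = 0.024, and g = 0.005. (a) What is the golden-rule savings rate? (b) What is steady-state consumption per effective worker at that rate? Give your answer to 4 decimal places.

n + g + δ = 0.024 + 0.005 + 0.118 = 0.147.
For Cobb-Douglas, s_gold equals capital's share: s_gold = 0.3.
Setting f'(k) = n+g+δ gives 0.3·k^(0.3−1) = 0.147, hence k_gold = (0.3/0.147)^(1/0.7) ≈ 2.7706.
y_gold = 2.7706^0.3 ≈ 1.3576; c_gold = (1−0.3)·y_gold ≈ 0.9503.

(a) s_gold = 0.3000; (b) c_gold ≈ 0.9503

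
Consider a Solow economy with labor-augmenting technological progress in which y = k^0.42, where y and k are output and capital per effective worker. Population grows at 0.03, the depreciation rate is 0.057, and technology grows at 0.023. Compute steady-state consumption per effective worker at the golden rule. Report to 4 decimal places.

Capital per effective worker breaks even when investment replaces (n + g + δ)·k; here n + g + δ = 0.11.
Maximizing c = f(k) − (n+g+δ)·k gives f'(k) = n+g+δ, i.e. 0.42·k^(0.42−1) = 0.11, so k_gold = (0.42/0.11)^(1/0.58) ≈ 10.0740.
y_gold = 10.0740^0.42 ≈ 2.6384.
c_gold = y_gold − (n+g+δ)·k_gold = 2.6384 − 0.11·10.0740 ≈ 1.5303.

c_gold ≈ 1.5303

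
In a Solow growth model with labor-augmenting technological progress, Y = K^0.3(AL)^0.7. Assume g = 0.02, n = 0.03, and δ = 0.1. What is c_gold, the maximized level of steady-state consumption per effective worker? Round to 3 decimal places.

n + g + δ = 0.03 + 0.02 + 0.1 = 0.15.
Golden rule sets MPK = n+g+δ: 0.3·k^(0.3−1) = 0.15, so k_gold = (0.3/0.15)^(1/0.7) ≈ 2.6918.
y_gold = 2.6918^0.3 ≈ 1.3459.
c_gold = y_gold − (n+g+δ)·k_gold = 1.3459 − 0.15·2.6918 ≈ 0.9421.

c_gold ≈ 0.942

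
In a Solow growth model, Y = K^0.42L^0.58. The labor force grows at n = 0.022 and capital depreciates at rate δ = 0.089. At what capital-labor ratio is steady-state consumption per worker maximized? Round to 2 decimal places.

Break-even investment rate: n + δ = 0.022 + 0.089 = 0.111.
Setting f'(k) = n+δ gives 0.42·k^(0.42−1) = 0.111, hence k_gold = (0.42/0.111)^(1/0.58) ≈ 9.9180.

k_gold ≈ 9.92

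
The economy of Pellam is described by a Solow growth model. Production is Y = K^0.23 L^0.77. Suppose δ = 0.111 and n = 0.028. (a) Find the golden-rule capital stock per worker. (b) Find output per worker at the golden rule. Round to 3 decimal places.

Capital per worker breaks even when investment replaces (n + δ)·k; here n + δ = 0.139.
Setting f'(k) = n+δ gives 0.23·k^(0.23−1) = 0.139, hence k_gold = (0.23/0.139)^(1/0.77) ≈ 1.9233.
y_gold = 1.9233^0.23 ≈ 1.1623.

(a) k_gold ≈ 1.923; (b) y_gold ≈ 1.162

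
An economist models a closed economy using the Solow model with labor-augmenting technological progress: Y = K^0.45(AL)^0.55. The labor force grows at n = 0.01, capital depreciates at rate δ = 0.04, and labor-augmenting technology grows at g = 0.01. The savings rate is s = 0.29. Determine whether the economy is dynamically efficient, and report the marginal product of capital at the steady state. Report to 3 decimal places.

dynamically efficient; MPK ≈ 0.093

Break-even investment rate: n + g + δ = 0.01 + 0.01 + 0.04 = 0.06.
Steady-state k*: s·k^0.45 = 0.06·k gives k* = (0.29/0.06)^(1/0.55) ≈ 17.5422.
MPK = 0.45·17.5422^(-0.55) ≈ 0.0931.
MPK > n+g+δ = 0.06, so the economy is dynamically efficient (under-saving).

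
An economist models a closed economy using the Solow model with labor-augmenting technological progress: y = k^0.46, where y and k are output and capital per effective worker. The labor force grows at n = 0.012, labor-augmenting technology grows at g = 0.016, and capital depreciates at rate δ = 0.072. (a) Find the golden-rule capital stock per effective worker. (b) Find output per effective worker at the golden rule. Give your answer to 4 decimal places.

(a) k_gold ≈ 16.8783; (b) y_gold ≈ 3.6692

n + g + δ = 0.012 + 0.016 + 0.072 = 0.1.
Golden rule sets MPK = n+g+δ: 0.46·k^(0.46−1) = 0.1, so k_gold = (0.46/0.1)^(1/0.54) ≈ 16.8783.
y_gold = 16.8783^0.46 ≈ 3.6692.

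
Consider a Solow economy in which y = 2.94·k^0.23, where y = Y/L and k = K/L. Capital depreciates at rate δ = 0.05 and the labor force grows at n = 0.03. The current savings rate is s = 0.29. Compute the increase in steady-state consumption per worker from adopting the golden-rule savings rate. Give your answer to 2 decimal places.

Δc ≈ 0.05

Capital per worker breaks even when investment replaces (n + δ)·k; here n + δ = 0.08.
Current steady state (s = 0.29): k* = (0.29·2.94/0.08)^(1/0.77) ≈ 21.6081, y* = 2.94·21.6081^0.23 ≈ 5.9609, c* = (1−0.29)·5.9609 ≈ 4.2322.
Golden rule sets MPK = n+δ: 0.23·2.94·k^(0.23−1) = 0.08, so k_gold = (0.23·2.94/0.08)^(1/0.77) ≈ 15.9910.
y_gold = 2.94·15.9910^0.23 ≈ 5.5621, c_gold = y_gold − 0.08·k_gold ≈ 4.2828.
Gain: Δc = 4.2828 − 4.2322 ≈ 0.0506.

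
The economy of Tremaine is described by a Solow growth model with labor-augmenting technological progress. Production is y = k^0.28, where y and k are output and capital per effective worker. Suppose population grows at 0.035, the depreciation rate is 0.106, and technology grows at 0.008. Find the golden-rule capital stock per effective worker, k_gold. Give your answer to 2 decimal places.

k_gold ≈ 2.40

Capital per effective worker breaks even when investment replaces (n + g + δ)·k; here n + g + δ = 0.149.
Maximizing c = f(k) − (n+g+δ)·k gives f'(k) = n+g+δ, i.e. 0.28·k^(0.28−1) = 0.149, so k_gold = (0.28/0.149)^(1/0.72) ≈ 2.4017.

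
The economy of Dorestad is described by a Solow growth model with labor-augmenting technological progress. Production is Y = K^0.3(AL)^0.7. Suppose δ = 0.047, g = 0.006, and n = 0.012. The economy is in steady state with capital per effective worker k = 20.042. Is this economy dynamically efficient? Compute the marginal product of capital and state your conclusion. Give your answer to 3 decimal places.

dynamically inefficient; MPK ≈ 0.037

The effective depreciation rate is n + g + δ = 0.012 + 0.006 + 0.047 = 0.065.
MPK = 0.3·k^(0.3−1) = 0.3·20.042^(-0.7) ≈ 0.0368.
MPK < 0.065, so the economy is dynamically inefficient (over-saving).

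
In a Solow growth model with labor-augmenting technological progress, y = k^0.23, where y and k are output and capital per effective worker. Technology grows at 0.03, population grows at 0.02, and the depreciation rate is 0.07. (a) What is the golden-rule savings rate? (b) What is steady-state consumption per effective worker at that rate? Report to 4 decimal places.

(a) s_gold = 0.2300; (b) c_gold ≈ 0.9352

The effective depreciation rate is n + g + δ = 0.02 + 0.03 + 0.07 = 0.12.
For Cobb-Douglas, s_gold equals capital's share: s_gold = 0.23.
Maximizing c = f(k) − (n+g+δ)·k gives f'(k) = n+g+δ, i.e. 0.23·k^(0.23−1) = 0.12, so k_gold = (0.23/0.12)^(1/0.77) ≈ 2.3278.
y_gold = 2.3278^0.23 ≈ 1.2145; c_gold = (1−0.23)·y_gold ≈ 0.9352.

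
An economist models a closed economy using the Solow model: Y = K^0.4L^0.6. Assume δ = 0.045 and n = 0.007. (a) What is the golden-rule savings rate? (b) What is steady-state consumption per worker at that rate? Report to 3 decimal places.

(a) s_gold = 0.400; (b) c_gold ≈ 2.338

n + δ = 0.007 + 0.045 = 0.052.
For Cobb-Douglas, s_gold equals capital's share: s_gold = 0.4.
At the golden rule the marginal product of capital equals n+δ: 0.4·k^(0.4−1) = 0.052. Solving, k_gold = (0.4/0.052)^(1/0.6) ≈ 29.9751.
y_gold = 29.9751^0.4 ≈ 3.8968; c_gold = (1−0.4)·y_gold ≈ 2.3381.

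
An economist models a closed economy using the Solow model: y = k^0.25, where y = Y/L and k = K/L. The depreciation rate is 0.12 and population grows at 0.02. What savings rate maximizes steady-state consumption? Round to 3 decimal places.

s_gold = 0.250

n + δ = 0.02 + 0.12 = 0.14.
At the golden rule MPK = n+δ, and in any Cobb-Douglas steady state s = (n+δ)·k/y = MPK·k/y = capital's share 0.25.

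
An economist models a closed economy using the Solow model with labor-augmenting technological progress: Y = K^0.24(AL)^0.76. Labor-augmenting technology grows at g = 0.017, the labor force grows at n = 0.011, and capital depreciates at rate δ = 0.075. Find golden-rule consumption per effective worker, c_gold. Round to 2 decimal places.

The effective depreciation rate is n + g + δ = 0.011 + 0.017 + 0.075 = 0.103.
Golden rule sets MPK = n+g+δ: 0.24·k^(0.24−1) = 0.103, so k_gold = (0.24/0.103)^(1/0.76) ≈ 3.0436.
y_gold = 3.0436^0.24 ≈ 1.3062.
c_gold = y_gold − (n+g+δ)·k_gold = 1.3062 − 0.103·3.0436 ≈ 0.9927.

c_gold ≈ 0.99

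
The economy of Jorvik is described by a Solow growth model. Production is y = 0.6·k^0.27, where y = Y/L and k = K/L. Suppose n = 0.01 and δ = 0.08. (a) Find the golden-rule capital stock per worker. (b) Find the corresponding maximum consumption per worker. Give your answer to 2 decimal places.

The effective depreciation rate is n + δ = 0.01 + 0.08 = 0.09.
Maximizing c = f(k) − (n+δ)·k gives f'(k) = n+δ, i.e. 0.27·0.6·k^(0.27−1) = 0.09, so k_gold = (0.27·0.6/0.09)^(1/0.73) ≈ 2.2371.
y_gold = 0.6·2.2371^0.27 ≈ 0.7457; c_gold = y_gold − 0.09·k_gold ≈ 0.5444.

(a) k_gold ≈ 2.24; (b) c_gold ≈ 0.54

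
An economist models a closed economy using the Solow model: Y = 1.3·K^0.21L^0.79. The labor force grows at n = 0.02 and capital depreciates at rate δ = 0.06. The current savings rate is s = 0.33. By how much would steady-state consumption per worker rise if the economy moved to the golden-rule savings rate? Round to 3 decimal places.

Capital per worker breaks even when investment replaces (n + δ)·k; here n + δ = 0.08.
Current steady state (s = 0.33): k* = (0.33·1.3/0.08)^(1/0.79) ≈ 8.3801, y* = 1.3·8.3801^0.21 ≈ 2.0315, c* = (1−0.33)·2.0315 ≈ 1.3611.
Maximizing c = f(k) − (n+δ)·k gives f'(k) = n+δ, i.e. 0.21·1.3·k^(0.21−1) = 0.08, so k_gold = (0.21·1.3/0.08)^(1/0.79) ≈ 4.7291.
y_gold = 1.3·4.7291^0.21 ≈ 1.8015, c_gold = y_gold − 0.08·k_gold ≈ 1.4232.
Gain: Δc = 1.4232 − 1.3611 ≈ 0.0621.

Δc ≈ 0.062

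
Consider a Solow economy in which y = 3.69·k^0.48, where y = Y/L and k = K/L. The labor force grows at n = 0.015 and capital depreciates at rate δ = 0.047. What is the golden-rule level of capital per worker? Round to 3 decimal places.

k_gold ≈ 630.611

n + δ = 0.015 + 0.047 = 0.062.
At the golden rule the marginal product of capital equals n+δ: 0.48·3.69·k^(0.48−1) = 0.062. Solving, k_gold = (0.48·3.69/0.062)^(1/0.52) ≈ 630.6108.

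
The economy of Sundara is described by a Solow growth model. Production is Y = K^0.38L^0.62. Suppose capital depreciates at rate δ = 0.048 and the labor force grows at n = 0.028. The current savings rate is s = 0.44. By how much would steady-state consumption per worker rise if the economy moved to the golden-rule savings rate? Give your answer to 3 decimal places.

Capital per worker breaks even when investment replaces (n + δ)·k; here n + δ = 0.076.
Current steady state (s = 0.44): k* = (0.44/0.076)^(1/0.62) ≈ 16.9849, y* = 16.9849^0.38 ≈ 2.9338, c* = (1−0.44)·2.9338 ≈ 1.6429.
At the golden rule the marginal product of capital equals n+δ: 0.38·k^(0.38−1) = 0.076. Solving, k_gold = (0.38/0.076)^(1/0.62) ≈ 13.4082.
y_gold = 13.4082^0.38 ≈ 2.6816, c_gold = y_gold − 0.076·k_gold ≈ 1.6626.
Gain: Δc = 1.6626 − 1.6429 ≈ 0.0197.

Δc ≈ 0.020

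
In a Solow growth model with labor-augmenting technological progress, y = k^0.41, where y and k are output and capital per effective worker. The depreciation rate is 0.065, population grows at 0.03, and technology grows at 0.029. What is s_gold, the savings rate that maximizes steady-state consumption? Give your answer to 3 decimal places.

n + g + δ = 0.03 + 0.029 + 0.065 = 0.124.
At the golden rule MPK = n+g+δ, and in any Cobb-Douglas steady state s = (n+g+δ)·k/y = MPK·k/y = capital's share 0.41.

s_gold = 0.410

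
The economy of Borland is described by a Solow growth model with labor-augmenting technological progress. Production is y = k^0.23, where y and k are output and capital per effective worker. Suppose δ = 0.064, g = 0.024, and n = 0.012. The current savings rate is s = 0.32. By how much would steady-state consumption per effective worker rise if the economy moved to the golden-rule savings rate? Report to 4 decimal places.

n + g + δ = 0.012 + 0.024 + 0.064 = 0.1.
Current steady state (s = 0.32): k* = (0.32/0.1)^(1/0.77) ≈ 4.5294, y* = 4.5294^0.23 ≈ 1.4154, c* = (1−0.32)·1.4154 ≈ 0.9625.
Maximizing c = f(k) − (n+g+δ)·k gives f'(k) = n+g+δ, i.e. 0.23·k^(0.23−1) = 0.1, so k_gold = (0.23/0.1)^(1/0.77) ≈ 2.9497.
y_gold = 2.9497^0.23 ≈ 1.2825, c_gold = y_gold − 0.1·k_gold ≈ 0.9875.
Gain: Δc = 0.9875 − 0.9625 ≈ 0.0250.

Δc ≈ 0.0250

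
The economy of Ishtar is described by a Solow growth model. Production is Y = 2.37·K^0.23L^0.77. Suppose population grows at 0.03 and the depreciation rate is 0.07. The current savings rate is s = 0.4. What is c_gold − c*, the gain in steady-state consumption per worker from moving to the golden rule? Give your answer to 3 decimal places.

Δc ≈ 0.244

The effective depreciation rate is n + δ = 0.03 + 0.07 = 0.1.
Current steady state (s = 0.4): k* = (0.4·2.37/0.1)^(1/0.77) ≈ 18.5602, y* = 2.37·18.5602^0.23 ≈ 4.6400, c* = (1−0.4)·4.6400 ≈ 2.7840.
Golden rule sets MPK = n+δ: 0.23·2.37·k^(0.23−1) = 0.1, so k_gold = (0.23·2.37/0.1)^(1/0.77) ≈ 9.0461.
y_gold = 2.37·9.0461^0.23 ≈ 3.9331, c_gold = y_gold − 0.1·k_gold ≈ 3.0285.
Gain: Δc = 3.0285 − 2.7840 ≈ 0.2445.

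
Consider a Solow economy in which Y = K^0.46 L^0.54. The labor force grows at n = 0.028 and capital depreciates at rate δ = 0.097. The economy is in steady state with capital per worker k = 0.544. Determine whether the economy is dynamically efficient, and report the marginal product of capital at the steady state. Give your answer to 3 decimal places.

n + δ = 0.028 + 0.097 = 0.125.
MPK = 0.46·k^(0.46−1) = 0.46·0.544^(-0.54) ≈ 0.6390.
MPK > 0.125, so the economy is dynamically efficient (under-saving).

dynamically efficient; MPK ≈ 0.639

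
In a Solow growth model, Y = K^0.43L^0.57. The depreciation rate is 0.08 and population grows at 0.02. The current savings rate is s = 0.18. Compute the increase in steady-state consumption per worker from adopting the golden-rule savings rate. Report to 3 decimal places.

n + δ = 0.02 + 0.08 = 0.1.
Current steady state (s = 0.18): k* = (0.18/0.1)^(1/0.57) ≈ 2.8044, y* = 2.8044^0.43 ≈ 1.5580, c* = (1−0.18)·1.5580 ≈ 1.2776.
At the golden rule the marginal product of capital equals n+δ: 0.43·k^(0.43−1) = 0.1. Solving, k_gold = (0.43/0.1)^(1/0.57) ≈ 12.9225.
y_gold = 12.9225^0.43 ≈ 3.0052, c_gold = y_gold − 0.1·k_gold ≈ 1.7130.
Gain: Δc = 1.7130 − 1.2776 ≈ 0.4354.

Δc ≈ 0.435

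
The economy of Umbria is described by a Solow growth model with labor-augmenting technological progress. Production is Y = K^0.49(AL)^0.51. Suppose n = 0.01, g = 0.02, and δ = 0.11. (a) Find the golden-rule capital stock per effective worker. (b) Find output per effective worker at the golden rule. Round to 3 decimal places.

The effective depreciation rate is n + g + δ = 0.01 + 0.02 + 0.11 = 0.14.
Golden rule sets MPK = n+g+δ: 0.49·k^(0.49−1) = 0.14, so k_gold = (0.49/0.14)^(1/0.51) ≈ 11.6627.
y_gold = 11.6627^0.49 ≈ 3.3322.

(a) k_gold ≈ 11.663; (b) y_gold ≈ 3.332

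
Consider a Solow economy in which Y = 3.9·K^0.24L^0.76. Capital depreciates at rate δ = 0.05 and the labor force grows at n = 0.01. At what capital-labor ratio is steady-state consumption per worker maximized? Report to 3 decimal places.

k_gold ≈ 37.145

Capital per worker breaks even when investment replaces (n + δ)·k; here n + δ = 0.06.
Setting f'(k) = n+δ gives 0.24·3.9·k^(0.24−1) = 0.06, hence k_gold = (0.24·3.9/0.06)^(1/0.76) ≈ 37.1450.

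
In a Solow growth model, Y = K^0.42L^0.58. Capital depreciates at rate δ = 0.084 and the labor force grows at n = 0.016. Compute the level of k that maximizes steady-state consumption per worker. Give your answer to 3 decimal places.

Capital per worker breaks even when investment replaces (n + δ)·k; here n + δ = 0.1.
At the golden rule the marginal product of capital equals n+δ: 0.42·k^(0.42−1) = 0.1. Solving, k_gold = (0.42/0.1)^(1/0.58) ≈ 11.8732.

k_gold ≈ 11.873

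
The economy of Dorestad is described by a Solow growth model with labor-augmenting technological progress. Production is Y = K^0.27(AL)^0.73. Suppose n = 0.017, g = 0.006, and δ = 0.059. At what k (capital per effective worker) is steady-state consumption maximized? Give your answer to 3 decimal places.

n + g + δ = 0.017 + 0.006 + 0.059 = 0.082.
Maximizing c = f(k) − (n+g+δ)·k gives f'(k) = n+g+δ, i.e. 0.27·k^(0.27−1) = 0.082, so k_gold = (0.27/0.082)^(1/0.73) ≈ 5.1165.

k_gold ≈ 5.116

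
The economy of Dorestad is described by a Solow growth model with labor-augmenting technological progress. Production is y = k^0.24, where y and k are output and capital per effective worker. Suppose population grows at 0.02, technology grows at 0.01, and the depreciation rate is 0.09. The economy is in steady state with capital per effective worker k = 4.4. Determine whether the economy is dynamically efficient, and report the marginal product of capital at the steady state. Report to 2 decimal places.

dynamically inefficient; MPK ≈ 0.08

Capital per effective worker breaks even when investment replaces (n + g + δ)·k; here n + g + δ = 0.12.
MPK = 0.24·k^(0.24−1) = 0.24·4.4^(-0.76) ≈ 0.0778.
MPK < 0.12, so the economy is dynamically inefficient (over-saving).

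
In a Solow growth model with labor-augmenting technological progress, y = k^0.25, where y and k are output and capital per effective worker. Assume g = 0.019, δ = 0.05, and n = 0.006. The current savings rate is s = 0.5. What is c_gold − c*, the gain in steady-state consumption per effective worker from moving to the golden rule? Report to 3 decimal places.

Break-even investment rate: n + g + δ = 0.006 + 0.019 + 0.05 = 0.075.
Current steady state (s = 0.5): k* = (0.5/0.075)^(1/0.75) ≈ 12.5471, y* = 12.5471^0.25 ≈ 1.8821, c* = (1−0.5)·1.8821 ≈ 0.9410.
Setting f'(k) = n+g+δ gives 0.25·k^(0.25−1) = 0.075, hence k_gold = (0.25/0.075)^(1/0.75) ≈ 4.9793.
y_gold = 4.9793^0.25 ≈ 1.4938, c_gold = y_gold − 0.075·k_gold ≈ 1.1204.
Gain: Δc = 1.1204 − 0.9410 ≈ 0.1793.

Δc ≈ 0.179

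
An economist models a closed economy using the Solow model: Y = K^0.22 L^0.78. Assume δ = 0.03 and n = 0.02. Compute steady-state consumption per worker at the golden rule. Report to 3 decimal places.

Break-even investment rate: n + δ = 0.02 + 0.03 = 0.05.
Maximizing c = f(k) − (n+δ)·k gives f'(k) = n+δ, i.e. 0.22·k^(0.22−1) = 0.05, so k_gold = (0.22/0.05)^(1/0.78) ≈ 6.6825.
y_gold = 6.6825^0.22 ≈ 1.5188.
c_gold = y_gold − (n+δ)·k_gold = 1.5188 − 0.05·6.6825 ≈ 1.1846.

c_gold ≈ 1.185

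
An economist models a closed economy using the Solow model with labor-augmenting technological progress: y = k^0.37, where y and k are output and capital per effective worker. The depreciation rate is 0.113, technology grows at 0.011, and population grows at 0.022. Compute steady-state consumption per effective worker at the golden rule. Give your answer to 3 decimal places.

n + g + δ = 0.022 + 0.011 + 0.113 = 0.146.
At the golden rule the marginal product of capital equals n+g+δ: 0.37·k^(0.37−1) = 0.146. Solving, k_gold = (0.37/0.146)^(1/0.63) ≈ 4.3755.
y_gold = 4.3755^0.37 ≈ 1.7266.
c_gold = y_gold − (n+g+δ)·k_gold = 1.7266 − 0.146·4.3755 ≈ 1.0877.

c_gold ≈ 1.088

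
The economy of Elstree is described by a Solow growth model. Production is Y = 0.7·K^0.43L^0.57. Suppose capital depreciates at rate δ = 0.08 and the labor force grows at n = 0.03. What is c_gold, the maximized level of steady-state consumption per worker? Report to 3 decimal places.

c_gold ≈ 0.853

Break-even investment rate: n + δ = 0.03 + 0.08 = 0.11.
Golden rule sets MPK = n+δ: 0.43·0.7·k^(0.43−1) = 0.11, so k_gold = (0.43·0.7/0.11)^(1/0.57) ≈ 5.8475.
y_gold = 0.7·5.8475^0.43 ≈ 1.4959.
c_gold = y_gold − (n+δ)·k_gold = 1.4959 − 0.11·5.8475 ≈ 0.8526.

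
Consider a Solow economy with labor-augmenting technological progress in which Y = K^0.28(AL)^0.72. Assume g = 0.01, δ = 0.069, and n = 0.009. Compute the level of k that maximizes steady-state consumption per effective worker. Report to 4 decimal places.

k_gold ≈ 4.9907

Capital per effective worker breaks even when investment replaces (n + g + δ)·k; here n + g + δ = 0.088.
Golden rule sets MPK = n+g+δ: 0.28·k^(0.28−1) = 0.088, so k_gold = (0.28/0.088)^(1/0.72) ≈ 4.9907.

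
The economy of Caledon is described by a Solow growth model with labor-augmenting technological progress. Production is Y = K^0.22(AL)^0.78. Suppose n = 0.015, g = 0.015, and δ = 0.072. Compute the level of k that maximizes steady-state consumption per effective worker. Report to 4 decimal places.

The effective depreciation rate is n + g + δ = 0.015 + 0.015 + 0.072 = 0.102.
At the golden rule the marginal product of capital equals n+g+δ: 0.22·k^(0.22−1) = 0.102. Solving, k_gold = (0.22/0.102)^(1/0.78) ≈ 2.6790.

k_gold ≈ 2.6790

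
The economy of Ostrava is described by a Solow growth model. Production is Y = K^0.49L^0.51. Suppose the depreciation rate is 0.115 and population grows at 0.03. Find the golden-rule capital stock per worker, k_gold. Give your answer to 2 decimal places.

n + δ = 0.03 + 0.115 = 0.145.
Setting f'(k) = n+δ gives 0.49·k^(0.49−1) = 0.145, hence k_gold = (0.49/0.145)^(1/0.51) ≈ 10.8872.

k_gold ≈ 10.89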